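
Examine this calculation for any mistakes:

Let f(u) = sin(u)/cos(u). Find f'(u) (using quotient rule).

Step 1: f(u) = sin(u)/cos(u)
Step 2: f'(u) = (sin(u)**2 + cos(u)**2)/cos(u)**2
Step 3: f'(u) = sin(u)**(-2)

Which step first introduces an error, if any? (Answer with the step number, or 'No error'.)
Step 3

Step 3 is incorrect due to a wrong trig function.
The step shows: sin(u)**(-2)
The correct value should be: cos(u)**(-2)

Explanation: cos(u) was incorrectly written as sin(u): the term cos(u)**(-2) was incorrectly written as sin(u)**(-2)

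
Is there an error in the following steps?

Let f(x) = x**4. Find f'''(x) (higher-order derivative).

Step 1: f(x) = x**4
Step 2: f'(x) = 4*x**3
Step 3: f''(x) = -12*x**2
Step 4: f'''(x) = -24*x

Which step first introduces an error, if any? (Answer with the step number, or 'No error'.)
Step 3

Step 3 is incorrect due to a sign flip.
The step shows: -12*x**2
The correct value should be: 12*x**2

Explanation: The sign of the whole expression was flipped: the term 12*x**2 was incorrectly written as -12*x**2
The later steps are derived from this incorrect expression, so the error originates in Step 3.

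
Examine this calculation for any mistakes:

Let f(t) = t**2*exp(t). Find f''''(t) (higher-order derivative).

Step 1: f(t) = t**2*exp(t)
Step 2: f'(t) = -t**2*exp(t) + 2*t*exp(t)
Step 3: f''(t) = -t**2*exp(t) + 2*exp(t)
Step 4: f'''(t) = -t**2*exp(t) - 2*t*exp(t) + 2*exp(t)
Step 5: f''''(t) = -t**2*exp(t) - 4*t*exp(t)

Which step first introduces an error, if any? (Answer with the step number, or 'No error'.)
Step 2

Step 2 is incorrect due to a sign flip.
The step shows: -t**2*exp(t) + 2*t*exp(t)
The correct value should be: t**2*exp(t) + 2*t*exp(t)

Explanation: The sign of one term was flipped: the term t**2*exp(t) was incorrectly written as -t**2*exp(t)
The later steps are derived from this incorrect expression, so the error originates in Step 2.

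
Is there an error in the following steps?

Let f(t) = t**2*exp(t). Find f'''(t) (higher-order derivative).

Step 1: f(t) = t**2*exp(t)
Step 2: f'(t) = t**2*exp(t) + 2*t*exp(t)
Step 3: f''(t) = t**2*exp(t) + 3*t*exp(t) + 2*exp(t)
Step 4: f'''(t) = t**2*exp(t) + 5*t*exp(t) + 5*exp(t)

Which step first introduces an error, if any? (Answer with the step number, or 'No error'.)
Step 3

Step 3 is incorrect due to a wrong coefficient.
The step shows: t**2*exp(t) + 3*t*exp(t) + 2*exp(t)
The correct value should be: t**2*exp(t) + 4*t*exp(t) + 2*exp(t)

Explanation: The coefficient 4 was incorrectly written as 3: the term 4*t*exp(t) was incorrectly written as 3*t*exp(t)
The later steps are derived from this incorrect expression, so the error originates in Step 3.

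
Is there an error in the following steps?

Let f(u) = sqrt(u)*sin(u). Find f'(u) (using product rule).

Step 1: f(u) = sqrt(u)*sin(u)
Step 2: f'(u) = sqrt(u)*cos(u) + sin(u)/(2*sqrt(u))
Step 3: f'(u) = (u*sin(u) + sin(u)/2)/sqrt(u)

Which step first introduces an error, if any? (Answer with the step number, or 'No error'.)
Step 3

Step 3 is incorrect due to a wrong trig function.
The step shows: (u*sin(u) + sin(u)/2)/sqrt(u)
The correct value should be: (u*cos(u) + sin(u)/2)/sqrt(u)

Explanation: cos(u) was incorrectly written as sin(u): the term (u*cos(u) + sin(u)/2)/sqrt(u) was incorrectly written as (u*sin(u) + sin(u)/2)/sqrt(u)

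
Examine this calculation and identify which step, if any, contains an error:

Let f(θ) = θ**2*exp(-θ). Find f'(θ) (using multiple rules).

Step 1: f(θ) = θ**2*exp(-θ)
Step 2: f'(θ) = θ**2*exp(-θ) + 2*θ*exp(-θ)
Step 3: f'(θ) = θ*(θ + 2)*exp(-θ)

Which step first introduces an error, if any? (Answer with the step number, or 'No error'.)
Step 2

Step 2 is incorrect due to a sign flip.
The step shows: θ**2*exp(-θ) + 2*θ*exp(-θ)
The correct value should be: -θ**2*exp(-θ) + 2*θ*exp(-θ)

Explanation: The sign of one term was flipped: the term -θ**2*exp(-θ) was incorrectly written as θ**2*exp(-θ)
The later steps are derived from this incorrect expression, so the error originates in Step 2.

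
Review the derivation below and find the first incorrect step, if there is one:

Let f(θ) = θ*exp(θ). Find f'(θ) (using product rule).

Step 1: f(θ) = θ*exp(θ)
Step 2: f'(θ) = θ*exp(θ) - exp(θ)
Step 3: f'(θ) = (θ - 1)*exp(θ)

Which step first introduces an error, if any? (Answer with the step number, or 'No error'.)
Step 2

Step 2 is incorrect due to a sign flip.
The step shows: θ*exp(θ) - exp(θ)
The correct value should be: θ*exp(θ) + exp(θ)

Explanation: The sign of one term was flipped: the term exp(θ) was incorrectly written as -exp(θ)
The later steps are derived from this incorrect expression, so the error originates in Step 2.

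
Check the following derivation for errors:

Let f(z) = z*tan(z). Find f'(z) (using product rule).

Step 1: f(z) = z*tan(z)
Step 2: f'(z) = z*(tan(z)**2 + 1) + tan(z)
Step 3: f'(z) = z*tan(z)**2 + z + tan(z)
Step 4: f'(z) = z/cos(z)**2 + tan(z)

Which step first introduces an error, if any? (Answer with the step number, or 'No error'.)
No error

All steps in this derivation are correct.
The final answer f'(z) = z/cos(z)**2 + tan(z) is valid.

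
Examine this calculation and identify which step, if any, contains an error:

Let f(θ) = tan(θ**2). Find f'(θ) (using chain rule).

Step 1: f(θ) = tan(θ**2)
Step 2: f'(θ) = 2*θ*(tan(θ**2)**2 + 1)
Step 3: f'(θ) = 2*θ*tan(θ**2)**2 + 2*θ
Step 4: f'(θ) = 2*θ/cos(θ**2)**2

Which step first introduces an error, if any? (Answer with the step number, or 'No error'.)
No error

All steps in this derivation are correct.
The final answer f'(θ) = 2*θ/cos(θ**2)**2 is valid.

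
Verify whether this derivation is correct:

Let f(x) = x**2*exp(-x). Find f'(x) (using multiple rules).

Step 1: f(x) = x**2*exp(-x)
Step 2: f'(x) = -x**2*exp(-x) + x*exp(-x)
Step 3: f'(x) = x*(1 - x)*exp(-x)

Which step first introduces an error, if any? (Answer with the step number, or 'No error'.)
Step 2

Step 2 is incorrect due to a wrong coefficient.
The step shows: -x**2*exp(-x) + x*exp(-x)
The correct value should be: -x**2*exp(-x) + 2*x*exp(-x)

Explanation: The coefficient 2 was incorrectly written as 1: the term 2*x*exp(-x) was incorrectly written as x*exp(-x)
The later steps are derived from this incorrect expression, so the error originates in Step 2.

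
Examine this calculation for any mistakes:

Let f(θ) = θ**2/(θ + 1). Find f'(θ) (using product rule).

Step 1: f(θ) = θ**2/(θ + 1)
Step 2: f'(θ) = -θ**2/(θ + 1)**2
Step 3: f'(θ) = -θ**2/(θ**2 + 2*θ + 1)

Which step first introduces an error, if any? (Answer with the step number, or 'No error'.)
Step 2

Step 2 is incorrect due to a dropped term.
The step shows: -θ**2/(θ + 1)**2
The correct value should be: -θ**2/(θ + 1)**2 + 2*θ/(θ + 1)

Explanation: A term was dropped: the term 2*θ/(θ + 1) was incorrectly omitted
The later steps are derived from this incorrect expression, so the error originates in Step 2.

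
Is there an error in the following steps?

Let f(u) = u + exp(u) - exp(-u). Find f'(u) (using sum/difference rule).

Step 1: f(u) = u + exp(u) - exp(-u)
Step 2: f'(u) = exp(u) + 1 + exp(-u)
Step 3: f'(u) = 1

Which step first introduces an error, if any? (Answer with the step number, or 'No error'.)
Step 3

Step 3 is incorrect due to a dropped term.
The step shows: 1
The correct value should be: 2*cosh(u) + 1

Explanation: A term was dropped: the term 2*cosh(u) was incorrectly omitted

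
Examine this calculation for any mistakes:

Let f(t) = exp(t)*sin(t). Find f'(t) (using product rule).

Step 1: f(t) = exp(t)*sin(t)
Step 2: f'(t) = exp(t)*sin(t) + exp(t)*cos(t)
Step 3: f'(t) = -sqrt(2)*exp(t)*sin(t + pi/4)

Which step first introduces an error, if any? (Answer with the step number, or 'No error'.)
Step 3

Step 3 is incorrect due to a sign flip.
The step shows: -sqrt(2)*exp(t)*sin(t + pi/4)
The correct value should be: sqrt(2)*exp(t)*sin(t + pi/4)

Explanation: The sign of the whole expression was flipped: the term sqrt(2)*exp(t)*sin(t + pi/4) was incorrectly written as -sqrt(2)*exp(t)*sin(t + pi/4)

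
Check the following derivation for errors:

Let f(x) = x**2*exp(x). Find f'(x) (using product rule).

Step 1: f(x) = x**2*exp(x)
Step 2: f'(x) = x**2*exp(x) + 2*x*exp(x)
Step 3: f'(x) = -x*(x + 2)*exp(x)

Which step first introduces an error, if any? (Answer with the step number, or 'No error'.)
Step 3

Step 3 is incorrect due to a sign flip.
The step shows: -x*(x + 2)*exp(x)
The correct value should be: x*(x + 2)*exp(x)

Explanation: The sign of the whole expression was flipped: the term x*(x + 2)*exp(x) was incorrectly written as -x*(x + 2)*exp(x)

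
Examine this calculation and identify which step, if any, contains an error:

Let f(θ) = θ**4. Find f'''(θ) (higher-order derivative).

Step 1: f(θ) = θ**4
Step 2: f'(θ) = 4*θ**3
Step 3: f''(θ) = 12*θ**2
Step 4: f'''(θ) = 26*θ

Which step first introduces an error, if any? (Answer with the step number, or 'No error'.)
Step 4

Step 4 is incorrect due to a wrong coefficient.
The step shows: 26*θ
The correct value should be: 24*θ

Explanation: The coefficient 24 was incorrectly written as 26: the term 24*θ was incorrectly written as 26*θ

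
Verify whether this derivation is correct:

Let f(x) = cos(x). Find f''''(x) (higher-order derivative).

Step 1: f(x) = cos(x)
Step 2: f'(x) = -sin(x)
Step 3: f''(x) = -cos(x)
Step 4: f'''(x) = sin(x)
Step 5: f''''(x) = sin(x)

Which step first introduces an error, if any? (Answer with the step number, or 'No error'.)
Step 5

Step 5 is incorrect due to a wrong trig function.
The step shows: sin(x)
The correct value should be: cos(x)

Explanation: cos(x) was incorrectly written as sin(x): the term cos(x) was incorrectly written as sin(x)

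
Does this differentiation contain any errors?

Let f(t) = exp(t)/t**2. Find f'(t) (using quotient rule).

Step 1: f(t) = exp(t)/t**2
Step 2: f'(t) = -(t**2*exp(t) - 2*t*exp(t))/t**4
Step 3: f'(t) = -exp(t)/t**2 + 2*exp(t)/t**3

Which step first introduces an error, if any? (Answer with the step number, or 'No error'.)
Step 2

Step 2 is incorrect due to a sign flip.
The step shows: -(t**2*exp(t) - 2*t*exp(t))/t**4
The correct value should be: (t**2*exp(t) - 2*t*exp(t))/t**4

Explanation: The sign of the whole expression was flipped: the term (t**2*exp(t) - 2*t*exp(t))/t**4 was incorrectly written as -(t**2*exp(t) - 2*t*exp(t))/t**4
The later steps are derived from this incorrect expression, so the error originates in Step 2.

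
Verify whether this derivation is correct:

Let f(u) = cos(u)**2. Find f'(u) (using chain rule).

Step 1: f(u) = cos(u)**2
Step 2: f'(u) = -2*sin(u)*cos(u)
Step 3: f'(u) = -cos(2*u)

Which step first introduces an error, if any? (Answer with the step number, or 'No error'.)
Step 3

Step 3 is incorrect due to a wrong trig function.
The step shows: -cos(2*u)
The correct value should be: -sin(2*u)

Explanation: sin(2*u) was incorrectly written as cos(2*u): the term -sin(2*u) was incorrectly written as -cos(2*u)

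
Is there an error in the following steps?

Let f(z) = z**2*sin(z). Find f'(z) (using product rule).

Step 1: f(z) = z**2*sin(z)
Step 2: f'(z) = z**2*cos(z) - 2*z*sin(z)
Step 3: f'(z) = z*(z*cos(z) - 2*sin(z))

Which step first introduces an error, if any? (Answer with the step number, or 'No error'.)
Step 2

Step 2 is incorrect due to a sign flip.
The step shows: z**2*cos(z) - 2*z*sin(z)
The correct value should be: z**2*cos(z) + 2*z*sin(z)

Explanation: The sign of one term was flipped: the term 2*z*sin(z) was incorrectly written as -2*z*sin(z)
The later steps are derived from this incorrect expression, so the error originates in Step 2.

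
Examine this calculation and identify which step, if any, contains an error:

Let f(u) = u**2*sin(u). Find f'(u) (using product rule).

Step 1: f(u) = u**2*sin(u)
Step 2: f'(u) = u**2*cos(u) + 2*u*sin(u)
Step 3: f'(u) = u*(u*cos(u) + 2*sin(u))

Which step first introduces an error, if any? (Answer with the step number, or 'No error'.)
No error

All steps in this derivation are correct.
The final answer f'(u) = u*(u*cos(u) + 2*sin(u)) is valid.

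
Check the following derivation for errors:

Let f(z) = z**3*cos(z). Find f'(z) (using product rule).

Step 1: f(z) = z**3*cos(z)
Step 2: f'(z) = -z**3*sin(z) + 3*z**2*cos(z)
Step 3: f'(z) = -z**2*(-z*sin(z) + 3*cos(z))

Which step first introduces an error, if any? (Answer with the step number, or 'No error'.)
Step 3

Step 3 is incorrect due to a sign flip.
The step shows: -z**2*(-z*sin(z) + 3*cos(z))
The correct value should be: z**2*(-z*sin(z) + 3*cos(z))

Explanation: The sign of the whole expression was flipped: the term z**2*(-z*sin(z) + 3*cos(z)) was incorrectly written as -z**2*(-z*sin(z) + 3*cos(z))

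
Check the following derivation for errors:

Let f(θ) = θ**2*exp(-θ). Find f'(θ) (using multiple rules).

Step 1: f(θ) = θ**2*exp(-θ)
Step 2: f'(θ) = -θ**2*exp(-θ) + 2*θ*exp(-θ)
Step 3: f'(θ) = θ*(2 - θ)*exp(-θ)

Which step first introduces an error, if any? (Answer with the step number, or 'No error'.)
No error

All steps in this derivation are correct.
The final answer f'(θ) = θ*(2 - θ)*exp(-θ) is valid.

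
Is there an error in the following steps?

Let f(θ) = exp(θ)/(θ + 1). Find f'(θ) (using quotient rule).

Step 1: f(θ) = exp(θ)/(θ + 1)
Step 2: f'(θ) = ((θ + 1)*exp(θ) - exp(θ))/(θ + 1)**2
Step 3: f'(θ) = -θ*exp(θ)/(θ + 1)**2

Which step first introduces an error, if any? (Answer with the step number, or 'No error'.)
Step 3

Step 3 is incorrect due to a sign flip.
The step shows: -θ*exp(θ)/(θ + 1)**2
The correct value should be: θ*exp(θ)/(θ + 1)**2

Explanation: The sign of the whole expression was flipped: the term θ*exp(θ)/(θ + 1)**2 was incorrectly written as -θ*exp(θ)/(θ + 1)**2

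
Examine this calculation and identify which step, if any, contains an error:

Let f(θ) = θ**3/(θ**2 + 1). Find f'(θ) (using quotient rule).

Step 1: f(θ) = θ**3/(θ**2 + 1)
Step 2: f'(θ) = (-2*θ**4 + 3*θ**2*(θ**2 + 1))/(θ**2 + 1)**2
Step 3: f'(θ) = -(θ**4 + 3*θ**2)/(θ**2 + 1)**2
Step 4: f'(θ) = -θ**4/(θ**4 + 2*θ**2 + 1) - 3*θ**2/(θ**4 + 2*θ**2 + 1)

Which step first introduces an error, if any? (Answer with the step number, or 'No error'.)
Step 3

Step 3 is incorrect due to a sign flip.
The step shows: -(θ**4 + 3*θ**2)/(θ**2 + 1)**2
The correct value should be: (θ**4 + 3*θ**2)/(θ**2 + 1)**2

Explanation: The sign of the whole expression was flipped: the term (θ**4 + 3*θ**2)/(θ**2 + 1)**2 was incorrectly written as -(θ**4 + 3*θ**2)/(θ**2 + 1)**2
The later steps are derived from this incorrect expression, so the error originates in Step 3.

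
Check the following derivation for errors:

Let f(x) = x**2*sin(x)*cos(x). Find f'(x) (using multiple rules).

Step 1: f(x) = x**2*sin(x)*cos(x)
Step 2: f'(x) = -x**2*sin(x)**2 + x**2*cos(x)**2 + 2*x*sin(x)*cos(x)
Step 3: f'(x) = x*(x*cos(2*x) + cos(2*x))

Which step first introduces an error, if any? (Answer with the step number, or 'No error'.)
Step 3

Step 3 is incorrect due to a wrong trig function.
The step shows: x*(x*cos(2*x) + cos(2*x))
The correct value should be: x*(x*cos(2*x) + sin(2*x))

Explanation: sin(2*x) was incorrectly written as cos(2*x): the term x*(x*cos(2*x) + sin(2*x)) was incorrectly written as x*(x*cos(2*x) + cos(2*x))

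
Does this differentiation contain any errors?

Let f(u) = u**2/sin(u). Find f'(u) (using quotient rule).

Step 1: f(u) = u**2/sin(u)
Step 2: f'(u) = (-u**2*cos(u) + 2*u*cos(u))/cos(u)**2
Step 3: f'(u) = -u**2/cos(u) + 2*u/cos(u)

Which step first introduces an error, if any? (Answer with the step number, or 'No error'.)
Step 2

Step 2 is incorrect due to a wrong trig function.
The step shows: (-u**2*cos(u) + 2*u*cos(u))/cos(u)**2
The correct value should be: (-u**2*cos(u) + 2*u*sin(u))/sin(u)**2

Explanation: sin(u) was incorrectly written as cos(u): the term (-u**2*cos(u) + 2*u*sin(u))/sin(u)**2 was incorrectly written as (-u**2*cos(u) + 2*u*cos(u))/cos(u)**2
The later steps are derived from this incorrect expression, so the error originates in Step 2.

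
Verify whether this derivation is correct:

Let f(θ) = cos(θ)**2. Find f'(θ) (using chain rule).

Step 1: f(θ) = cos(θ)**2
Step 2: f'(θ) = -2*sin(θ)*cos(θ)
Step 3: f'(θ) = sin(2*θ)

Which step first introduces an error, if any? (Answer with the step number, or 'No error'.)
Step 3

Step 3 is incorrect due to a sign flip.
The step shows: sin(2*θ)
The correct value should be: -sin(2*θ)

Explanation: The sign of the whole expression was flipped: the term -sin(2*θ) was incorrectly written as sin(2*θ)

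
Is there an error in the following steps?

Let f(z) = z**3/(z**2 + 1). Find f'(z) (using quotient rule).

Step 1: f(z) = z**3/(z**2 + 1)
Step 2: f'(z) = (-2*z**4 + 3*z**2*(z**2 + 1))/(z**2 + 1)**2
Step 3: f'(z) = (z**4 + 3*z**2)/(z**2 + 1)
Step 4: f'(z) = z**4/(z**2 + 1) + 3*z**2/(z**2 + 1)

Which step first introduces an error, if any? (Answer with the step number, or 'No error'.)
Step 3

Step 3 is incorrect due to a wrong exponent.
The step shows: (z**4 + 3*z**2)/(z**2 + 1)
The correct value should be: (z**4 + 3*z**2)/(z**2 + 1)**2

Explanation: The exponent -2 on z**2 + 1 was incorrectly written as -1: the term (z**4 + 3*z**2)/(z**2 + 1)**2 was incorrectly written as (z**4 + 3*z**2)/(z**2 + 1)
The later steps are derived from this incorrect expression, so the error originates in Step 3.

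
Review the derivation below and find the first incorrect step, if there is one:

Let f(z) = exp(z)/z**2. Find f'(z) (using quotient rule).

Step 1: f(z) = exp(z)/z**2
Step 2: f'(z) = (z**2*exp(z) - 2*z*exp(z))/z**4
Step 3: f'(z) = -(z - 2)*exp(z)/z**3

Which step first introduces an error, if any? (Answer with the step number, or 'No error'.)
Step 3

Step 3 is incorrect due to a sign flip.
The step shows: -(z - 2)*exp(z)/z**3
The correct value should be: (z - 2)*exp(z)/z**3

Explanation: The sign of the whole expression was flipped: the term (z - 2)*exp(z)/z**3 was incorrectly written as -(z - 2)*exp(z)/z**3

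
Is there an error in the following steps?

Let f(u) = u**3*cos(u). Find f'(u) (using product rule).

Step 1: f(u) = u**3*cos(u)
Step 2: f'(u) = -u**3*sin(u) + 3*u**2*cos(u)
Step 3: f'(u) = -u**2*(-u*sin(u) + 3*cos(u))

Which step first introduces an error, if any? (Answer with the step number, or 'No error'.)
Step 3

Step 3 is incorrect due to a sign flip.
The step shows: -u**2*(-u*sin(u) + 3*cos(u))
The correct value should be: u**2*(-u*sin(u) + 3*cos(u))

Explanation: The sign of the whole expression was flipped: the term u**2*(-u*sin(u) + 3*cos(u)) was incorrectly written as -u**2*(-u*sin(u) + 3*cos(u))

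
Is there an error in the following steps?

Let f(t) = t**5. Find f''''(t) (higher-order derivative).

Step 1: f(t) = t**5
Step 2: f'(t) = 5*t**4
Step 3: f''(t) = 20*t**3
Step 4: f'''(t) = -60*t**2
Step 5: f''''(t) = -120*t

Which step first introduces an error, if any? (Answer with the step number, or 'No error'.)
Step 4

Step 4 is incorrect due to a sign flip.
The step shows: -60*t**2
The correct value should be: 60*t**2

Explanation: The sign of the whole expression was flipped: the term 60*t**2 was incorrectly written as -60*t**2
The later steps are derived from this incorrect expression, so the error originates in Step 4.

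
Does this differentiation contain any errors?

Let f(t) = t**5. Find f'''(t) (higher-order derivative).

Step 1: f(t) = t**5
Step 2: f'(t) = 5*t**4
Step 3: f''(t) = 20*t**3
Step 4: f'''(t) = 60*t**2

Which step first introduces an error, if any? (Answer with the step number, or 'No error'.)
No error

All steps in this derivation are correct.
The final answer f'''(t) = 60*t**2 is valid.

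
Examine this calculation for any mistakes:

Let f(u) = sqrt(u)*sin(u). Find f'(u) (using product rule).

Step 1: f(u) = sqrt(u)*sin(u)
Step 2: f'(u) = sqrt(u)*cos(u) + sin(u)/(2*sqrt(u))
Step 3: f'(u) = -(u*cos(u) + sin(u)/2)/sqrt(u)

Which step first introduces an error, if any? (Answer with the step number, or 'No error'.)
Step 3

Step 3 is incorrect due to a sign flip.
The step shows: -(u*cos(u) + sin(u)/2)/sqrt(u)
The correct value should be: (u*cos(u) + sin(u)/2)/sqrt(u)

Explanation: The sign of the whole expression was flipped: the term (u*cos(u) + sin(u)/2)/sqrt(u) was incorrectly written as -(u*cos(u) + sin(u)/2)/sqrt(u)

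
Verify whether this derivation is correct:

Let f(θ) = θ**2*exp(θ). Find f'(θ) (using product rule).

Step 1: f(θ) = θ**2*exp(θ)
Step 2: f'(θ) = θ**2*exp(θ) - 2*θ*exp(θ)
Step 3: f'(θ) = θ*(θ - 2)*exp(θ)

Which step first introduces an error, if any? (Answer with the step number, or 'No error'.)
Step 2

Step 2 is incorrect due to a sign flip.
The step shows: θ**2*exp(θ) - 2*θ*exp(θ)
The correct value should be: θ**2*exp(θ) + 2*θ*exp(θ)

Explanation: The sign of one term was flipped: the term 2*θ*exp(θ) was incorrectly written as -2*θ*exp(θ)
The later steps are derived from this incorrect expression, so the error originates in Step 2.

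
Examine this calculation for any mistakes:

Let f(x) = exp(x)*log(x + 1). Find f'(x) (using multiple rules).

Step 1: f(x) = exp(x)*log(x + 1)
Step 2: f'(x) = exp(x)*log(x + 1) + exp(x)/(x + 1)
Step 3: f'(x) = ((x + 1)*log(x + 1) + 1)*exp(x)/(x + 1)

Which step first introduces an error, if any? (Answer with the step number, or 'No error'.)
No error

All steps in this derivation are correct.
The final answer f'(x) = ((x + 1)*log(x + 1) + 1)*exp(x)/(x + 1) is valid.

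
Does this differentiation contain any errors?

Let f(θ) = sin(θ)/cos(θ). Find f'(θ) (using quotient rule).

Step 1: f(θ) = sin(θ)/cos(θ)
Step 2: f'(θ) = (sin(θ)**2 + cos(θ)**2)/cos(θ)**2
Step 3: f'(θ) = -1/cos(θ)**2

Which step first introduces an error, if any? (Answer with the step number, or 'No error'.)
Step 3

Step 3 is incorrect due to a sign flip.
The step shows: -1/cos(θ)**2
The correct value should be: cos(θ)**(-2)

Explanation: The sign of the whole expression was flipped: the term cos(θ)**(-2) was incorrectly written as -1/cos(θ)**2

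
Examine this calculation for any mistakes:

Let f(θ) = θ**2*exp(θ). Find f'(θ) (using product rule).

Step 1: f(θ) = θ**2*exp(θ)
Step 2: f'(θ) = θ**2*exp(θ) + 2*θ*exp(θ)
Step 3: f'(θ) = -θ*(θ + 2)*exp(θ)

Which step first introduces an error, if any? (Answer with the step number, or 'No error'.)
Step 3

Step 3 is incorrect due to a sign flip.
The step shows: -θ*(θ + 2)*exp(θ)
The correct value should be: θ*(θ + 2)*exp(θ)

Explanation: The sign of the whole expression was flipped: the term θ*(θ + 2)*exp(θ) was incorrectly written as -θ*(θ + 2)*exp(θ)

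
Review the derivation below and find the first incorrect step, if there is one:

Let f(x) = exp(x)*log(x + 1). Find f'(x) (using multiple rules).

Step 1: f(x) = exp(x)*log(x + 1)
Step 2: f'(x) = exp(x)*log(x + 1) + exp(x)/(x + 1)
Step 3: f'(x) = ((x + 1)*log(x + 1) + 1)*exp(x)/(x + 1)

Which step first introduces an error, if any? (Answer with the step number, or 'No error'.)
No error

All steps in this derivation are correct.
The final answer f'(x) = ((x + 1)*log(x + 1) + 1)*exp(x)/(x + 1) is valid.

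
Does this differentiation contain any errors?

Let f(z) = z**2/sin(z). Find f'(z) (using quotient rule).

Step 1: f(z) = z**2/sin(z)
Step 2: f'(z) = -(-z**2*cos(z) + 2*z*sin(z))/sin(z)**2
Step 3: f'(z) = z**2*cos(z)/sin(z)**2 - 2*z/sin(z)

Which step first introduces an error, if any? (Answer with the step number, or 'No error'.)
Step 2

Step 2 is incorrect due to a sign flip.
The step shows: -(-z**2*cos(z) + 2*z*sin(z))/sin(z)**2
The correct value should be: (-z**2*cos(z) + 2*z*sin(z))/sin(z)**2

Explanation: The sign of the whole expression was flipped: the term (-z**2*cos(z) + 2*z*sin(z))/sin(z)**2 was incorrectly written as -(-z**2*cos(z) + 2*z*sin(z))/sin(z)**2
The later steps are derived from this incorrect expression, so the error originates in Step 2.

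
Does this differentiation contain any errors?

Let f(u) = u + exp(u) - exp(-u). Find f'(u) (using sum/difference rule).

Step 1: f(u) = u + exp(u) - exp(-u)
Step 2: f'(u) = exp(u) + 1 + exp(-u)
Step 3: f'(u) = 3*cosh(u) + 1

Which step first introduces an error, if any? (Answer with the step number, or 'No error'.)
Step 3

Step 3 is incorrect due to a wrong coefficient.
The step shows: 3*cosh(u) + 1
The correct value should be: 2*cosh(u) + 1

Explanation: The coefficient 2 was incorrectly written as 3: the term 2*cosh(u) was incorrectly written as 3*cosh(u)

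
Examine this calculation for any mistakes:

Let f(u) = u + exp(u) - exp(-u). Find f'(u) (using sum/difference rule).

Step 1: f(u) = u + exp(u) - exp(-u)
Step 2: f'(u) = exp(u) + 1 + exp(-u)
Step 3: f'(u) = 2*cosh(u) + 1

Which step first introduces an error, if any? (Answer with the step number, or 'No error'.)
No error

All steps in this derivation are correct.
The final answer f'(u) = 2*cosh(u) + 1 is valid.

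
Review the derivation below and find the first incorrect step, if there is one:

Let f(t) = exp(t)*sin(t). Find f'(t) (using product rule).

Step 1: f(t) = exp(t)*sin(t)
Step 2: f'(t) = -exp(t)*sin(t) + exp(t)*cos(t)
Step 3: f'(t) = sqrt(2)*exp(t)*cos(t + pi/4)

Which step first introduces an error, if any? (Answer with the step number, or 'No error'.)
Step 2

Step 2 is incorrect due to a sign flip.
The step shows: -exp(t)*sin(t) + exp(t)*cos(t)
The correct value should be: exp(t)*sin(t) + exp(t)*cos(t)

Explanation: The sign of one term was flipped: the term exp(t)*sin(t) was incorrectly written as -exp(t)*sin(t)
The later steps are derived from this incorrect expression, so the error originates in Step 2.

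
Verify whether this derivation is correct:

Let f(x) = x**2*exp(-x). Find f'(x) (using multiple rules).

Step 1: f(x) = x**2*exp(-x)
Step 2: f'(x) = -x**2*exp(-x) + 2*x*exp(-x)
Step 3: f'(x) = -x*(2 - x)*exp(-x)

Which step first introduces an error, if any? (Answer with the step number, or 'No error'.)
Step 3

Step 3 is incorrect due to a sign flip.
The step shows: -x*(2 - x)*exp(-x)
The correct value should be: x*(2 - x)*exp(-x)

Explanation: The sign of the whole expression was flipped: the term x*(2 - x)*exp(-x) was incorrectly written as -x*(2 - x)*exp(-x)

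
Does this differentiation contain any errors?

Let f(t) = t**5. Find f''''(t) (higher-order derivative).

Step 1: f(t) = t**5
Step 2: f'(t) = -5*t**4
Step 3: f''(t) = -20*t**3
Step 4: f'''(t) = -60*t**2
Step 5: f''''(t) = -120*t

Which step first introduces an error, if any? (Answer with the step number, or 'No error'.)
Step 2

Step 2 is incorrect due to a sign flip.
The step shows: -5*t**4
The correct value should be: 5*t**4

Explanation: The sign of the whole expression was flipped: the term 5*t**4 was incorrectly written as -5*t**4
The later steps are derived from this incorrect expression, so the error originates in Step 2.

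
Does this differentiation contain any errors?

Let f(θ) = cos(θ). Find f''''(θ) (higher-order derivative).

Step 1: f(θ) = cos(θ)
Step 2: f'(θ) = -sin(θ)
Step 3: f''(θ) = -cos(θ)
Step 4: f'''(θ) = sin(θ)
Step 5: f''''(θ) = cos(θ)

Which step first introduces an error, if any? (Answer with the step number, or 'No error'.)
No error

All steps in this derivation are correct.
The final answer f''''(θ) = cos(θ) is valid.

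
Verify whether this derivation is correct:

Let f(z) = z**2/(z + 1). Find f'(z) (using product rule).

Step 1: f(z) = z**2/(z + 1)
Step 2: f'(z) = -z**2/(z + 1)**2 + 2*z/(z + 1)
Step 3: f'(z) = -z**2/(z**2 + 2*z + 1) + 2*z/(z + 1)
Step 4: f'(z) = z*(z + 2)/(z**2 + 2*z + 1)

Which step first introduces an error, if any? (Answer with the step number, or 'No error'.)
No error

All steps in this derivation are correct.
The final answer f'(z) = z*(z + 2)/(z**2 + 2*z + 1) is valid.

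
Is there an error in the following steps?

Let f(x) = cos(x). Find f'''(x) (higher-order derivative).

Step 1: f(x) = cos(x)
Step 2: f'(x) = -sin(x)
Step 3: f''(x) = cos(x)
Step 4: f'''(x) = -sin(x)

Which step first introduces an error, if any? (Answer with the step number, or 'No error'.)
Step 3

Step 3 is incorrect due to a sign flip.
The step shows: cos(x)
The correct value should be: -cos(x)

Explanation: The sign of the whole expression was flipped: the term -cos(x) was incorrectly written as cos(x)
The later steps are derived from this incorrect expression, so the error originates in Step 3.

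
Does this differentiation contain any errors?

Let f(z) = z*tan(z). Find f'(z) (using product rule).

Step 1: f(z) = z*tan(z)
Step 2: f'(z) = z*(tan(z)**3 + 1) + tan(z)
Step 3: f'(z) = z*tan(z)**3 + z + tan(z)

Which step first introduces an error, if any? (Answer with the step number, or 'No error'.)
Step 2

Step 2 is incorrect due to a wrong exponent.
The step shows: z*(tan(z)**3 + 1) + tan(z)
The correct value should be: z*(tan(z)**2 + 1) + tan(z)

Explanation: The exponent 2 on tan(z) was incorrectly written as 3: the term z*(tan(z)**2 + 1) was incorrectly written as z*(tan(z)**3 + 1)
The later steps are derived from this incorrect expression, so the error originates in Step 2.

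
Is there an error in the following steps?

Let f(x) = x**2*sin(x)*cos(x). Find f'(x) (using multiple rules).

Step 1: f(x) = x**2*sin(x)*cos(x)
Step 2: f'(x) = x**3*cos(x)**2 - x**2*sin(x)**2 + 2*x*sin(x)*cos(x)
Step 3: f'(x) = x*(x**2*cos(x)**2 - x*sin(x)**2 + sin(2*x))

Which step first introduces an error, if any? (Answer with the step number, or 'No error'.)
Step 2

Step 2 is incorrect due to a wrong exponent.
The step shows: x**3*cos(x)**2 - x**2*sin(x)**2 + 2*x*sin(x)*cos(x)
The correct value should be: -x**2*sin(x)**2 + x**2*cos(x)**2 + 2*x*sin(x)*cos(x)

Explanation: The exponent 2 on x was incorrectly written as 3: the term x**2*cos(x)**2 was incorrectly written as x**3*cos(x)**2
The later steps are derived from this incorrect expression, so the error originates in Step 2.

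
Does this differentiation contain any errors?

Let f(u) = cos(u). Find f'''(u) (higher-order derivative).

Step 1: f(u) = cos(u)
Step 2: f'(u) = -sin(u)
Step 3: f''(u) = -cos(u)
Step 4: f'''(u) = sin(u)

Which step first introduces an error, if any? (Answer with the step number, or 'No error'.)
No error

All steps in this derivation are correct.
The final answer f'''(u) = sin(u) is valid.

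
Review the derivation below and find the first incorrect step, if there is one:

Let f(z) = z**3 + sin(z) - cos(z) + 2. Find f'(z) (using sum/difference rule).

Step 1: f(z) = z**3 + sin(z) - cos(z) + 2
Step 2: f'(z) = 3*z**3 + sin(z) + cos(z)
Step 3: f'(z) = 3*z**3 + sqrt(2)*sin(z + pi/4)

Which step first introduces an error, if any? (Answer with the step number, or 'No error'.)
Step 2

Step 2 is incorrect due to a wrong exponent.
The step shows: 3*z**3 + sin(z) + cos(z)
The correct value should be: 3*z**2 + sin(z) + cos(z)

Explanation: The exponent 2 on z was incorrectly written as 3: the term 3*z**2 was incorrectly written as 3*z**3
The later steps are derived from this incorrect expression, so the error originates in Step 2.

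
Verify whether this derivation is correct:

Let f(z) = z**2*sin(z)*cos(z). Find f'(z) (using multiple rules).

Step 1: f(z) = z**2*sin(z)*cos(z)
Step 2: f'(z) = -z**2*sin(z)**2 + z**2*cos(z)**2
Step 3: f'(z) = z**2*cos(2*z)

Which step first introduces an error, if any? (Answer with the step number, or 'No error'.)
Step 2

Step 2 is incorrect due to a dropped term.
The step shows: -z**2*sin(z)**2 + z**2*cos(z)**2
The correct value should be: -z**2*sin(z)**2 + z**2*cos(z)**2 + 2*z*sin(z)*cos(z)

Explanation: A term was dropped: the term 2*z*sin(z)*cos(z) was incorrectly omitted
The later steps are derived from this incorrect expression, so the error originates in Step 2.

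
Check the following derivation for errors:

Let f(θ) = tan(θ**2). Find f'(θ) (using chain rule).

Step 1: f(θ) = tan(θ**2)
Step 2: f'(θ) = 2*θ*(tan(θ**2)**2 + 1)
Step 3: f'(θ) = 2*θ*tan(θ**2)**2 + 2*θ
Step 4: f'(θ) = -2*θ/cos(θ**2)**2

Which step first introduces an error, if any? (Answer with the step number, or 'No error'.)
Step 4

Step 4 is incorrect due to a sign flip.
The step shows: -2*θ/cos(θ**2)**2
The correct value should be: 2*θ/cos(θ**2)**2

Explanation: The sign of the whole expression was flipped: the term 2*θ/cos(θ**2)**2 was incorrectly written as -2*θ/cos(θ**2)**2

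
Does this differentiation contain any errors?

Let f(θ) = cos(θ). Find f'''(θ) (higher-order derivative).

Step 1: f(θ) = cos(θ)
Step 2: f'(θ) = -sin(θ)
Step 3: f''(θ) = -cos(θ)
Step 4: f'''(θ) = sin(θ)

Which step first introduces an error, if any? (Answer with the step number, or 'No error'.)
No error

All steps in this derivation are correct.
The final answer f'''(θ) = sin(θ) is valid.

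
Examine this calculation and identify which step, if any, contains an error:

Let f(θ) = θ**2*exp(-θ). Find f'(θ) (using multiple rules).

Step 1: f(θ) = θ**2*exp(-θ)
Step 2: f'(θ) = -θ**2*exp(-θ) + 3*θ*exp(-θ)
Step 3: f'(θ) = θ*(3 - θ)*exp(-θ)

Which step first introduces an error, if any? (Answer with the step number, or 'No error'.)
Step 2

Step 2 is incorrect due to a wrong coefficient.
The step shows: -θ**2*exp(-θ) + 3*θ*exp(-θ)
The correct value should be: -θ**2*exp(-θ) + 2*θ*exp(-θ)

Explanation: The coefficient 2 was incorrectly written as 3: the term 2*θ*exp(-θ) was incorrectly written as 3*θ*exp(-θ)
The later steps are derived from this incorrect expression, so the error originates in Step 2.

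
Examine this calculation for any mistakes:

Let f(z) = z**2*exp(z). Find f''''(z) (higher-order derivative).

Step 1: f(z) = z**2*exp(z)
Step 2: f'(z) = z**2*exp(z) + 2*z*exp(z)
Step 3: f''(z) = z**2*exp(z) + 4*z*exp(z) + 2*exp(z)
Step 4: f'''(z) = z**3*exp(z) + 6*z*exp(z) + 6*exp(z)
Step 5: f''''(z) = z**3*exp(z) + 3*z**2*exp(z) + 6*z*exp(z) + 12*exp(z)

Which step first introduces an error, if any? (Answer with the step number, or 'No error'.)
Step 4

Step 4 is incorrect due to a wrong exponent.
The step shows: z**3*exp(z) + 6*z*exp(z) + 6*exp(z)
The correct value should be: z**2*exp(z) + 6*z*exp(z) + 6*exp(z)

Explanation: The exponent 2 on z was incorrectly written as 3: the term z**2*exp(z) was incorrectly written as z**3*exp(z)
The later steps are derived from this incorrect expression, so the error originates in Step 4.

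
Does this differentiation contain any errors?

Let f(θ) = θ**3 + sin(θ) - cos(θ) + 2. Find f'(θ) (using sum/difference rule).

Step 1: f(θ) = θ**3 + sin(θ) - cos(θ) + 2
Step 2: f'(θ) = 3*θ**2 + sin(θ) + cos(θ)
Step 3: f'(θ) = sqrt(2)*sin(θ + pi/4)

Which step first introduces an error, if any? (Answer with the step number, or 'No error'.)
Step 3

Step 3 is incorrect due to a dropped term.
The step shows: sqrt(2)*sin(θ + pi/4)
The correct value should be: 3*θ**2 + sqrt(2)*sin(θ + pi/4)

Explanation: A term was dropped: the term 3*θ**2 was incorrectly omitted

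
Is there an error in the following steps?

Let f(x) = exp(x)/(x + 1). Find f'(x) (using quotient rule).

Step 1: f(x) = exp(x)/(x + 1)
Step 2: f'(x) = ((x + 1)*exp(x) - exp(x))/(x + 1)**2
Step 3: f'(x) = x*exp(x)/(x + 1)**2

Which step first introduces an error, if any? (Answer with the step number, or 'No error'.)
No error

All steps in this derivation are correct.
The final answer f'(x) = x*exp(x)/(x + 1)**2 is valid.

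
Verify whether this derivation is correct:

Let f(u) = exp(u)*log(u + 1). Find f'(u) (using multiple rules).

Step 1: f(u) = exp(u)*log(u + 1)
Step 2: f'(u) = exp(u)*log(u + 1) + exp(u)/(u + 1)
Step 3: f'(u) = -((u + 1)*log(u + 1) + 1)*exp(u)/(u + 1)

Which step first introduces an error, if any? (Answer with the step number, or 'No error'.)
Step 3

Step 3 is incorrect due to a sign flip.
The step shows: -((u + 1)*log(u + 1) + 1)*exp(u)/(u + 1)
The correct value should be: ((u + 1)*log(u + 1) + 1)*exp(u)/(u + 1)

Explanation: The sign of the whole expression was flipped: the term ((u + 1)*log(u + 1) + 1)*exp(u)/(u + 1) was incorrectly written as -((u + 1)*log(u + 1) + 1)*exp(u)/(u + 1)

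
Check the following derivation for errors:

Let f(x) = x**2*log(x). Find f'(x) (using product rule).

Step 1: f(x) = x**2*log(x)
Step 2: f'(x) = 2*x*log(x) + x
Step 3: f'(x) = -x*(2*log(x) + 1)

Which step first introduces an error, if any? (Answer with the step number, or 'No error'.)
Step 3

Step 3 is incorrect due to a sign flip.
The step shows: -x*(2*log(x) + 1)
The correct value should be: x*(2*log(x) + 1)

Explanation: The sign of the whole expression was flipped: the term x*(2*log(x) + 1) was incorrectly written as -x*(2*log(x) + 1)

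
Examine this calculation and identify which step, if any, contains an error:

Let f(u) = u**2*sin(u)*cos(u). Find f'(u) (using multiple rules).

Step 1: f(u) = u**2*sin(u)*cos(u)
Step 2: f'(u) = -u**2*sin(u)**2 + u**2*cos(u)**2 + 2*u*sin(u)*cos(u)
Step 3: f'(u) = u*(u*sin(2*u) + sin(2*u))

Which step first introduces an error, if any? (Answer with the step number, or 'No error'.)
Step 3

Step 3 is incorrect due to a wrong trig function.
The step shows: u*(u*sin(2*u) + sin(2*u))
The correct value should be: u*(u*cos(2*u) + sin(2*u))

Explanation: cos(2*u) was incorrectly written as sin(2*u): the term u*(u*cos(2*u) + sin(2*u)) was incorrectly written as u*(u*sin(2*u) + sin(2*u))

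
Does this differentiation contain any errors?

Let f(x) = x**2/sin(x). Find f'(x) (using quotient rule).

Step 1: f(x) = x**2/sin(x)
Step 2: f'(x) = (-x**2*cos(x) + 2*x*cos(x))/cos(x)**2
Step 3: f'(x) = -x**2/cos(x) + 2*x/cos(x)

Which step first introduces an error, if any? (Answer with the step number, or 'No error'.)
Step 2

Step 2 is incorrect due to a wrong trig function.
The step shows: (-x**2*cos(x) + 2*x*cos(x))/cos(x)**2
The correct value should be: (-x**2*cos(x) + 2*x*sin(x))/sin(x)**2

Explanation: sin(x) was incorrectly written as cos(x): the term (-x**2*cos(x) + 2*x*sin(x))/sin(x)**2 was incorrectly written as (-x**2*cos(x) + 2*x*cos(x))/cos(x)**2
The later steps are derived from this incorrect expression, so the error originates in Step 2.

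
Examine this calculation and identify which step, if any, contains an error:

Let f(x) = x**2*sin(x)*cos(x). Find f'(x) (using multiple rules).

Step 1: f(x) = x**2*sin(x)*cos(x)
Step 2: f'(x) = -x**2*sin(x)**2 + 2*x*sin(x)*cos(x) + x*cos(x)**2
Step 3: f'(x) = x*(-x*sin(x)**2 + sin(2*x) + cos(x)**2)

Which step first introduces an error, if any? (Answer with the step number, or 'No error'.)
Step 2

Step 2 is incorrect due to a wrong exponent.
The step shows: -x**2*sin(x)**2 + 2*x*sin(x)*cos(x) + x*cos(x)**2
The correct value should be: -x**2*sin(x)**2 + x**2*cos(x)**2 + 2*x*sin(x)*cos(x)

Explanation: The exponent 2 on x was incorrectly written as 1: the term x**2*cos(x)**2 was incorrectly written as x*cos(x)**2
The later steps are derived from this incorrect expression, so the error originates in Step 2.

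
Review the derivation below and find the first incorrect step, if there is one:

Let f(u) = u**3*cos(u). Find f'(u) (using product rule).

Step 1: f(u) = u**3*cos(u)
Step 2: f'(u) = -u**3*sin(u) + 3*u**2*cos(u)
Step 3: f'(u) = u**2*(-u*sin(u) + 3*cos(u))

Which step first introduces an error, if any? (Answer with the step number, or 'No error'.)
No error

All steps in this derivation are correct.
The final answer f'(u) = u**2*(-u*sin(u) + 3*cos(u)) is valid.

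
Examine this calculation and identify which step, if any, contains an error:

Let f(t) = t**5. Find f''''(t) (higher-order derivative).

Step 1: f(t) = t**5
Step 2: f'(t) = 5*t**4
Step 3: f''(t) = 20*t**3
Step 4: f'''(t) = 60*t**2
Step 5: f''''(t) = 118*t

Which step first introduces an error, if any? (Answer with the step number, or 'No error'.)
Step 5

Step 5 is incorrect due to a wrong coefficient.
The step shows: 118*t
The correct value should be: 120*t

Explanation: The coefficient 120 was incorrectly written as 118: the term 120*t was incorrectly written as 118*t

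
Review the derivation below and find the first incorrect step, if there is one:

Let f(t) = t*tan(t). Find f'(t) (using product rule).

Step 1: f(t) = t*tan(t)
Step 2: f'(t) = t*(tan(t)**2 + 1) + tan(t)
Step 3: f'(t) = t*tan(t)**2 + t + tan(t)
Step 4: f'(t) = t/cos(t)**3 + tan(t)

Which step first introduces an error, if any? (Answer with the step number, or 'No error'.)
Step 4

Step 4 is incorrect due to a wrong exponent.
The step shows: t/cos(t)**3 + tan(t)
The correct value should be: t/cos(t)**2 + tan(t)

Explanation: The exponent -2 on cos(t) was incorrectly written as -3: the term t/cos(t)**2 was incorrectly written as t/cos(t)**3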